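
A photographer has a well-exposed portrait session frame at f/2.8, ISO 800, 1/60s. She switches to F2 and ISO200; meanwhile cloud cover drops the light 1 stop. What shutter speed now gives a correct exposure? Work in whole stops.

Scene light: 1 stop darker.
Aperture: f/2.8 → f/2 — 1 stop wider (brighter).
ISO: 800 → 400 → 200 — 2 stops dropped (darker).
Net so far: 2 stops darker. Shutter speed: 1/60 → 1/30 → 1/15.

1/15s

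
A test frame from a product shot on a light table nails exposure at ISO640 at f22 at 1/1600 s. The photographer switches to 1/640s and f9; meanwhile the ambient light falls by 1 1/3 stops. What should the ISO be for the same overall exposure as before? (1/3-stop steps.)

ISO 100

Scene light: 1 1/3 stops darker.
Shutter speed: 1/1600 → 1/1250 → 1/1000 → 1/800 → 1/640 — 1 1/3 stops longer (brighter).
Aperture: f/22 → f/20 → f/18 → f/16 → f/14 → f/13 → f/11 → f/10 → f/9 — 2 2/3 stops wider (brighter).
Net so far: 2 2/3 stops brighter. ISO: 640 → 500 → 400 → 320 → 250 → 200 → 160 → 125 → 100.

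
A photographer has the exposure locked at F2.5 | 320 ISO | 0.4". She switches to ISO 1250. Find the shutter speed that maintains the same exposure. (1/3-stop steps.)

1/10s

ISO: 320 → 400 → 500 → 640 → 800 → 1000 → 1250 — 2 stops raised (brighter).
Need 2 stops darker from the shutter speed: 0.4 → 0.3 → 1/4 → 1/5 → 1/6 → 1/8 → 1/10.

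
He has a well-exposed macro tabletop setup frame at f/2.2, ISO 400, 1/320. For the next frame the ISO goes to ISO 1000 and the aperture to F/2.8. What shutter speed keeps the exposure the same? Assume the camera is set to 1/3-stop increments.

ISO: 400 → 500 → 640 → 800 → 1000 — 1 1/3 stops higher (brighter).
Aperture: f/2.2 → f/2.5 → f/2.8 — 2/3 stop stopped down (darker).
Net change so far: 2/3 stop brighter. Offset with the shutter speed: 1/320 → 1/400 → 1/500.

1/500s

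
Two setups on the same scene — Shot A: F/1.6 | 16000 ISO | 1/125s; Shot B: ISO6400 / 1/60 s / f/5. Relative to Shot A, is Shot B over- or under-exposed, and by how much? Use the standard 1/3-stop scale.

3 2/3 stops darker

Aperture: f/1.6 → f/1.8 → f/2 → f/2.2 → f/2.5 → f/2.8 → f/3.2 → f/3.5 → f/4 → f/4.5 → f/5 — 3 1/3 stops narrower (darker).
Shutter speed: 1/125 → 1/100 → 1/80 → 1/60 — 1 stop longer (brighter).
ISO: 16000 → 12800 → 10000 → 8000 → 6400 — 1 1/3 stops dropped (darker).
Net: −3 1/3 +1 −1 1/3 = −3 2/3 stops.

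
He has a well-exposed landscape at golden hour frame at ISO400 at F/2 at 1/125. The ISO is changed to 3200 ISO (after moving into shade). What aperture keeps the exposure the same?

ISO: 400 → 800 → 1600 → 3200 — 3 stops raised (brighter).
Need 3 stops darker from the aperture: f/2 → f/2.8 → f/4 → f/5.6.

f/5.6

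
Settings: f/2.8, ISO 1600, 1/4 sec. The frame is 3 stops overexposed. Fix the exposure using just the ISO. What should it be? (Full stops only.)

Overexposed by 3 stops → need 3 stops darker.
ISO: 1600 → 800 → 400 → 200.

ISO 200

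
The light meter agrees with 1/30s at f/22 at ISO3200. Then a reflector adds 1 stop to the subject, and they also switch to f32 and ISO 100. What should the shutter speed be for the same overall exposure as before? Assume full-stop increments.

1 s

Scene light: 1 stop brighter.
Aperture: f/22 → f/32 — 1 stop stopped down (darker).
ISO: 3200 → 1600 → 800 → 400 → 200 → 100 — 5 stops lower (darker).
Net so far: 5 stops darker. Shutter speed: 1/30 → 1/15 → 1/8 → 1/4 → 1/2 → 1.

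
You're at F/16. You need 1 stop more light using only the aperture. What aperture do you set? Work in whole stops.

f/11

Aperture: f/16 → f/11 — 1 stop wider (brighter).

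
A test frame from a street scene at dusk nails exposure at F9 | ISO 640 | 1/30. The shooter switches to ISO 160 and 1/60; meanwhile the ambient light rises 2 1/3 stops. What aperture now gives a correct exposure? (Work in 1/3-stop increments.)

Scene light: 2 1/3 stops brighter.
ISO: 640 → 500 → 400 → 320 → 250 → 200 → 160 — 2 stops dropped (darker).
Shutter speed: 1/30 → 1/40 → 1/50 → 1/60 — 1 stop shorter (darker).
Net so far: 2/3 stop darker. Aperture: f/9 → f/8 → f/7.1.

f/7.1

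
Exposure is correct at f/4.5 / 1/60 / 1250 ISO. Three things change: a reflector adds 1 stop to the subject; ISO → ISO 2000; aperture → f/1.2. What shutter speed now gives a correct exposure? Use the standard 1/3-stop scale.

1/2500s

Scene light: 1 stop brighter.
ISO: 1250 → 1600 → 2000 — 2/3 stop higher (brighter).
Aperture: f/4.5 → f/4 → f/3.5 → f/3.2 → f/2.8 → f/2.5 → f/2.2 → f/2 → f/1.8 → f/1.6 → f/1.4 → f/1.2 — 3 2/3 stops wider (brighter).
Net so far: 5 1/3 stops brighter. Shutter speed: 1/60 → 1/80 → 1/100 → 1/125 → 1/160 → 1/200 → 1/250 → 1/320 → 1/400 → 1/500 → 1/640 → 1/800 → 1/1000 → 1/1250 → 1/1600 → 1/2000 → 1/2500.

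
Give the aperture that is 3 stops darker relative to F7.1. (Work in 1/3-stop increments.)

f/20

Aperture: f/7.1 → f/8 → f/9 → f/10 → f/11 → f/13 → f/14 → f/16 → f/18 → f/20 — 3 stops narrower (darker).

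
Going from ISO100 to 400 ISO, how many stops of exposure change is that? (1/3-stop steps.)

100 → 125 → 160 → 200 → 250 → 320 → 400 — count the steps: 6 third-stops = 2 stops.

2 stops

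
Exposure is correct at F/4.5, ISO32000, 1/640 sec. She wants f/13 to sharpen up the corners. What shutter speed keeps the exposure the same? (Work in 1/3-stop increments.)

1/80s

Aperture: f/4.5 → f/5 → f/5.6 → f/6.3 → f/7.1 → f/8 → f/9 → f/10 → f/11 → f/13 — 3 stops stopped down (darker).
Need 3 stops brighter from the shutter speed: 1/640 → 1/500 → 1/400 → 1/320 → 1/250 → 1/200 → 1/160 → 1/125 → 1/100 → 1/80.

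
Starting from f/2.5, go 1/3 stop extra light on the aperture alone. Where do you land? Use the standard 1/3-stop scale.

f/2.2

Aperture: f/2.5 → f/2.2 — 1/3 stop wider (brighter).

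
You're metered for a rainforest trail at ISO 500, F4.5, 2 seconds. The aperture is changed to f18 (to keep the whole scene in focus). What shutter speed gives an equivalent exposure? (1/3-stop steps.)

30 s

Aperture: f/4.5 → f/5 → f/5.6 → f/6.3 → f/7.1 → f/8 → f/9 → f/10 → f/11 → f/13 → f/14 → f/16 → f/18 — 4 stops stopped down (darker).
Need 4 stops brighter from the shutter speed: 2 → 2.5 → 3.2 → 4 → 5 → 6 → 8 → 10 → 13 → 15 → 20 → 25 → 30.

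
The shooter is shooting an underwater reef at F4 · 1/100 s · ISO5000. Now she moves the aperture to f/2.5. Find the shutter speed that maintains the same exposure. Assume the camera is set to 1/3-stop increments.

1/250s

Aperture: f/4 → f/3.5 → f/3.2 → f/2.8 → f/2.5 — 1 1/3 stops opened up (brighter).
Need 1 1/3 stops darker from the shutter speed: 1/100 → 1/125 → 1/160 → 1/200 → 1/250.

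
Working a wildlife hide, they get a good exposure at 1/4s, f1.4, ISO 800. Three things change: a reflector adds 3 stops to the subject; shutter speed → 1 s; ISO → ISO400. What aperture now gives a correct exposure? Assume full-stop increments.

Scene light: 3 stops brighter.
Shutter speed: 1/4 → 1/2 → 1 — 2 stops slower (brighter).
ISO: 800 → 400 — 1 stop dropped (darker).
Net so far: 4 stops brighter. Aperture: f/1.4 → f/2 → f/2.8 → f/4 → f/5.6.

f/5.6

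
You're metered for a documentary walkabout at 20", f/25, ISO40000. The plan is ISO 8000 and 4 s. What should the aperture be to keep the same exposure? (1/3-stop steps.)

f/5

ISO: 40000 → 32000 → 25600 → 20000 → 16000 → 12800 → 10000 → 8000 — 2 1/3 stops lower (darker).
Shutter speed: 20 → 15 → 13 → 10 → 8 → 6 → 5 → 4 — 2 1/3 stops shorter (darker).
Net change so far: 4 2/3 stops darker. Offset with the aperture: f/25 → f/22 → f/20 → f/18 → f/16 → f/14 → f/13 → f/11 → f/10 → f/9 → f/8 → f/7.1 → f/6.3 → f/5.6 → f/5.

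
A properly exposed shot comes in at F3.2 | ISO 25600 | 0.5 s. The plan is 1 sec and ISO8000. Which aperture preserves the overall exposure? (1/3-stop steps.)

Shutter speed: 0.5 → 0.6 → 0.8 → 1 — 1 stop slower (brighter).
ISO: 25600 → 20000 → 16000 → 12800 → 10000 → 8000 — 1 2/3 stops dropped (darker).
Net change so far: 2/3 stop darker. Offset with the aperture: f/3.2 → f/2.8 → f/2.5.

f/2.5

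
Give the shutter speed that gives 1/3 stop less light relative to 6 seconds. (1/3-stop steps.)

Shutter speed: 6 → 5 — 1/3 stop faster (darker).

5 s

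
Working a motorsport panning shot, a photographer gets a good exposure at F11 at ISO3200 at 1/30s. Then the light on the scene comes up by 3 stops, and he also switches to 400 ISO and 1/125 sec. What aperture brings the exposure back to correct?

Scene light: 3 stops brighter.
ISO: 3200 → 1600 → 800 → 400 — 3 stops dropped (darker).
Shutter speed: 1/30 → 1/60 → 1/125 — 2 stops shorter (darker).
Net so far: 2 stops darker. Aperture: f/11 → f/8 → f/5.6.

f/5.6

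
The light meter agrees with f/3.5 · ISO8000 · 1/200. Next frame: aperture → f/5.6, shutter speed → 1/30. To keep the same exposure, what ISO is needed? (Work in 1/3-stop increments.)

Aperture: f/3.5 → f/4 → f/4.5 → f/5 → f/5.6 — 1 1/3 stops smaller aperture (darker).
Shutter speed: 1/200 → 1/160 → 1/125 → 1/100 → 1/80 → 1/60 → 1/50 → 1/40 → 1/30 — 2 2/3 stops longer (brighter).
Net change so far: 1 1/3 stops brighter. Offset with the ISO: 8000 → 6400 → 5000 → 4000 → 3200.

ISO 3200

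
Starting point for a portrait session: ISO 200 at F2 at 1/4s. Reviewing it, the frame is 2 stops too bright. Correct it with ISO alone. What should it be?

Overexposed by 2 stops → need 2 stops darker.
ISO: 200 → 100 → 50.

ISO 50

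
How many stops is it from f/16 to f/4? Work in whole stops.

4 stops

f/16 → f/11 → f/8 → f/5.6 → f/4 — count the steps: 4 stops.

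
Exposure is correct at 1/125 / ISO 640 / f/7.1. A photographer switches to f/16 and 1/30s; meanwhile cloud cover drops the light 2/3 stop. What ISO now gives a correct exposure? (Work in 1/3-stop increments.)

Scene light: 2/3 stop darker.
Aperture: f/7.1 → f/8 → f/9 → f/10 → f/11 → f/13 → f/14 → f/16 — 2 1/3 stops stopped down (darker).
Shutter speed: 1/125 → 1/100 → 1/80 → 1/60 → 1/50 → 1/40 → 1/30 — 2 stops longer (brighter).
Net so far: 1 stop darker. ISO: 640 → 800 → 1000 → 1250.

ISO 1250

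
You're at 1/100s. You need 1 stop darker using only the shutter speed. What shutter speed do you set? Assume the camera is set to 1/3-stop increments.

1/200s

Shutter speed: 1/100 → 1/125 → 1/160 → 1/200 — 1 stop shorter (darker).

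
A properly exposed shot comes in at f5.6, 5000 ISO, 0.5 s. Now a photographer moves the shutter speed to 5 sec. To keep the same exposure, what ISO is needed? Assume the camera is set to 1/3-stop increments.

ISO 500

Shutter speed: 0.5 → 0.6 → 0.8 → 1 → 1.3 → 1.6 → 2 → 2.5 → 3.2 → 4 → 5 — 3 1/3 stops longer (brighter).
Need 3 1/3 stops darker from the ISO: 5000 → 4000 → 3200 → 2500 → 2000 → 1600 → 1250 → 1000 → 800 → 640 → 500.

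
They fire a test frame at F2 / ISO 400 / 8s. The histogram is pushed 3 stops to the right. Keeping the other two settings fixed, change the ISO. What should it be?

Overexposed by 3 stops → need 3 stops darker.
ISO: 400 → 200 → 100 → 50.

ISO 50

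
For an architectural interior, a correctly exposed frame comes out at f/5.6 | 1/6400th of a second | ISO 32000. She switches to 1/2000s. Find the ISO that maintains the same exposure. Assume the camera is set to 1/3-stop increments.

Shutter speed: 1/6400 → 1/5000 → 1/4000 → 1/3200 → 1/2500 → 1/2000 — 1 2/3 stops longer (brighter).
Need 1 2/3 stops darker from the ISO: 32000 → 25600 → 20000 → 16000 → 12800 → 10000.

ISO 10000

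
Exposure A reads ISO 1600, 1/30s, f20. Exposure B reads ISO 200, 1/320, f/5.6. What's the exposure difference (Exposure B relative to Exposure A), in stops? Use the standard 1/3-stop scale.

Aperture: f/20 → f/18 → f/16 → f/14 → f/13 → f/11 → f/10 → f/9 → f/8 → f/7.1 → f/6.3 → f/5.6 — 3 2/3 stops opened up (brighter).
Shutter speed: 1/30 → 1/40 → 1/50 → 1/60 → 1/80 → 1/100 → 1/125 → 1/160 → 1/200 → 1/250 → 1/320 — 3 1/3 stops faster (darker).
ISO: 1600 → 1250 → 1000 → 800 → 640 → 500 → 400 → 320 → 250 → 200 — 3 stops lower (darker).
Net: +3 2/3 −3 1/3 −3 = −2 2/3 stops.

2 2/3 stops darker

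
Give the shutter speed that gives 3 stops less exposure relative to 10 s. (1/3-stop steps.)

1.3 s

Shutter speed: 10 → 8 → 6 → 5 → 4 → 3.2 → 2.5 → 2 → 1.6 → 1.3 — 3 stops shorter (darker).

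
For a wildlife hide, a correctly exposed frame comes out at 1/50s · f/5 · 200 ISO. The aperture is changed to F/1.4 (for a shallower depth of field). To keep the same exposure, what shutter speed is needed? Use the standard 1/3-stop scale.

Aperture: f/5 → f/4.5 → f/4 → f/3.5 → f/3.2 → f/2.8 → f/2.5 → f/2.2 → f/2 → f/1.8 → f/1.6 → f/1.4 — 3 2/3 stops larger aperture (brighter).
Need 3 2/3 stops darker from the shutter speed: 1/50 → 1/60 → 1/80 → 1/100 → 1/125 → 1/160 → 1/200 → 1/250 → 1/320 → 1/400 → 1/500 → 1/640.

1/640s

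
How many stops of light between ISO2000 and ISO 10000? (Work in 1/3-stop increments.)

2 1/3 stops

2000 → 2500 → 3200 → 4000 → 5000 → 6400 → 8000 → 10000 — count the steps: 7 third-stops = 2 1/3 stops.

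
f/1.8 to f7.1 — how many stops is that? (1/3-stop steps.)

f/1.8 → f/2 → f/2.2 → f/2.5 → f/2.8 → f/3.2 → f/3.5 → f/4 → f/4.5 → f/5 → f/5.6 → f/6.3 → f/7.1 — count the steps: 12 third-stops = 4 stops.

4 stops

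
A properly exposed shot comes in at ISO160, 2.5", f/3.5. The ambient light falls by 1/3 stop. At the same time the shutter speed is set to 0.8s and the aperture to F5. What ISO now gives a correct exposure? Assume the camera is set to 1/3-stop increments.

Scene light: 1/3 stop darker.
Shutter speed: 2.5 → 2 → 1.6 → 1.3 → 1 → 0.8 — 1 2/3 stops faster (darker).
Aperture: f/3.5 → f/4 → f/4.5 → f/5 — 1 stop stopped down (darker).
Net so far: 3 stops darker. ISO: 160 → 200 → 250 → 320 → 400 → 500 → 640 → 800 → 1000 → 1250.

ISO 1250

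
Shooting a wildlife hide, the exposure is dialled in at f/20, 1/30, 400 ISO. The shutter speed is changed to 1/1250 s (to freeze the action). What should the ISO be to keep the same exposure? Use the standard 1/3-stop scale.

ISO 16000

Shutter speed: 1/30 → 1/40 → 1/50 → 1/60 → 1/80 → 1/100 → 1/125 → 1/160 → 1/200 → 1/250 → 1/320 → 1/400 → 1/500 → 1/640 → 1/800 → 1/1000 → 1/1250 — 5 1/3 stops faster (darker).
Need 5 1/3 stops brighter from the ISO: 400 → 500 → 640 → 800 → 1000 → 1250 → 1600 → 2000 → 2500 → 3200 → 4000 → 5000 → 6400 → 8000 → 10000 → 12800 → 16000.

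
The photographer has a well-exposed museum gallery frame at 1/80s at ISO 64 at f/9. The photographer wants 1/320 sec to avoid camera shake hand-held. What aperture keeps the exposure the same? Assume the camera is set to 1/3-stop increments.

Shutter speed: 1/80 → 1/100 → 1/125 → 1/160 → 1/200 → 1/250 → 1/320 — 2 stops faster (darker).
Need 2 stops brighter from the aperture: f/9 → f/8 → f/7.1 → f/6.3 → f/5.6 → f/5 → f/4.5.

f/4.5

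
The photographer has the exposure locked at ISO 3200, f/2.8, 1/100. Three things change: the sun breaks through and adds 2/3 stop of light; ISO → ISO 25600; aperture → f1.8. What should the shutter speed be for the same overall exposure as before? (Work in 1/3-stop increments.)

1/3200s

Scene light: 2/3 stop brighter.
ISO: 3200 → 4000 → 5000 → 6400 → 8000 → 10000 → 12800 → 16000 → 20000 → 25600 — 3 stops higher (brighter).
Aperture: f/2.8 → f/2.5 → f/2.2 → f/2 → f/1.8 — 1 1/3 stops opened up (brighter).
Net so far: 5 stops brighter. Shutter speed: 1/100 → 1/125 → 1/160 → 1/200 → 1/250 → 1/320 → 1/400 → 1/500 → 1/640 → 1/800 → 1/1000 → 1/1250 → 1/1600 → 1/2000 → 1/2500 → 1/3200.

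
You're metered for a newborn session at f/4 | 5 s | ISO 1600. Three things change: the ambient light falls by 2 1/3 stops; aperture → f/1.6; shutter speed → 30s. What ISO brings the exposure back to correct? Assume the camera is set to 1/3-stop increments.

ISO 200

Scene light: 2 1/3 stops darker.
Aperture: f/4 → f/3.5 → f/3.2 → f/2.8 → f/2.5 → f/2.2 → f/2 → f/1.8 → f/1.6 — 2 2/3 stops opened up (brighter).
Shutter speed: 5 → 6 → 8 → 10 → 13 → 15 → 20 → 25 → 30 — 2 2/3 stops slower (brighter).
Net so far: 3 stops brighter. ISO: 1600 → 1250 → 1000 → 800 → 640 → 500 → 400 → 320 → 250 → 200.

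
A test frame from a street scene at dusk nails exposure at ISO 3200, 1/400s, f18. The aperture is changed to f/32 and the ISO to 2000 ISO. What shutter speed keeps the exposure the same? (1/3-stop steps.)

1/80s

Aperture: f/18 → f/20 → f/22 → f/25 → f/29 → f/32 — 1 2/3 stops narrower (darker).
ISO: 3200 → 2500 → 2000 — 2/3 stop dropped (darker).
Net change so far: 2 1/3 stops darker. Offset with the shutter speed: 1/400 → 1/320 → 1/250 → 1/200 → 1/160 → 1/125 → 1/100 → 1/80.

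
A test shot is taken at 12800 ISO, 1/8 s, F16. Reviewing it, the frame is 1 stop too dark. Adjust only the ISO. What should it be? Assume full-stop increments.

Underexposed by 1 stop → need 1 stop brighter.
ISO: 12800 → 25600.

ISO 25600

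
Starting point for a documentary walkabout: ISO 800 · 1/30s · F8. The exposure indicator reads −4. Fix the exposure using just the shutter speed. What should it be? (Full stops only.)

Underexposed by 4 stops → need 4 stops brighter.
Shutter speed: 1/30 → 1/15 → 1/8 → 1/4 → 1/2.

1/2s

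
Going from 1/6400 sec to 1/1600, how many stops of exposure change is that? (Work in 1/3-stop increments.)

2 stops

1/6400 → 1/5000 → 1/4000 → 1/3200 → 1/2500 → 1/2000 → 1/1600 — count the steps: 6 third-stops = 2 stops.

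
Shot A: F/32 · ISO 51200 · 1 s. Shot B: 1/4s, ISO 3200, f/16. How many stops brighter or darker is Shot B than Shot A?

4 stops darker

Aperture: f/32 → f/22 → f/16 — 2 stops wider (brighter).
Shutter speed: 1 → 1/2 → 1/4 — 2 stops shorter (darker).
ISO: 51200 → 25600 → 12800 → 6400 → 3200 — 4 stops dropped (darker).
Net: +2 −2 −4 = −4 stops.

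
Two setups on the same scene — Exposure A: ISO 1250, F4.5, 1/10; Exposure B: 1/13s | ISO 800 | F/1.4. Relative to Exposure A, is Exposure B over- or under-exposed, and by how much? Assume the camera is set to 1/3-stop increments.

2 1/3 stops brighter

Aperture: f/4.5 → f/4 → f/3.5 → f/3.2 → f/2.8 → f/2.5 → f/2.2 → f/2 → f/1.8 → f/1.6 → f/1.4 — 3 1/3 stops larger aperture (brighter).
Shutter speed: 1/10 → 1/13 — 1/3 stop faster (darker).
ISO: 1250 → 1000 → 800 — 2/3 stop dropped (darker).
Net: +3 1/3 −1/3 −2/3 = +2 1/3 stops.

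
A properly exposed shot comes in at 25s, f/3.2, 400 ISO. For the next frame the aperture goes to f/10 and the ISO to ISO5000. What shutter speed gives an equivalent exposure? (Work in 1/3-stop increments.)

20 s

Aperture: f/3.2 → f/3.5 → f/4 → f/4.5 → f/5 → f/5.6 → f/6.3 → f/7.1 → f/8 → f/9 → f/10 — 3 1/3 stops stopped down (darker).
ISO: 400 → 500 → 640 → 800 → 1000 → 1250 → 1600 → 2000 → 2500 → 3200 → 4000 → 5000 — 3 2/3 stops higher (brighter).
Net change so far: 1/3 stop brighter. Offset with the shutter speed: 25 → 20.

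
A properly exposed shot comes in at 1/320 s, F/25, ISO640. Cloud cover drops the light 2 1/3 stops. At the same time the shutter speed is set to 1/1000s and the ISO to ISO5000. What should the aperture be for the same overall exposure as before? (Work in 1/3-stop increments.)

f/18

Scene light: 2 1/3 stops darker.
Shutter speed: 1/320 → 1/400 → 1/500 → 1/640 → 1/800 → 1/1000 — 1 2/3 stops shorter (darker).
ISO: 640 → 800 → 1000 → 1250 → 1600 → 2000 → 2500 → 3200 → 4000 → 5000 — 3 stops raised (brighter).
Net so far: 1 stop darker. Aperture: f/25 → f/22 → f/20 → f/18.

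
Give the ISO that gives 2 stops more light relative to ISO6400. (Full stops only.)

ISO: 6400 → 12800 → 25600 — 2 stops higher (brighter).

ISO 25600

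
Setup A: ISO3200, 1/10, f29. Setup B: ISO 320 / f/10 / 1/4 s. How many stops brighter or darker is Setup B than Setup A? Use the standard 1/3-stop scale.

Aperture: f/29 → f/25 → f/22 → f/20 → f/18 → f/16 → f/14 → f/13 → f/11 → f/10 — 3 stops wider (brighter).
Shutter speed: 1/10 → 1/8 → 1/6 → 1/5 → 1/4 — 1 1/3 stops longer (brighter).
ISO: 3200 → 2500 → 2000 → 1600 → 1250 → 1000 → 800 → 640 → 500 → 400 → 320 — 3 1/3 stops dropped (darker).
Net: +3 +1 1/3 −3 1/3 = +1 stop.

1 stop brighter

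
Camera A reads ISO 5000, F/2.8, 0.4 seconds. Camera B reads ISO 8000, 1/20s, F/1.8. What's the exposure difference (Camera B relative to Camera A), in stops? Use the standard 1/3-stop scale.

Aperture: f/2.8 → f/2.5 → f/2.2 → f/2 → f/1.8 — 1 1/3 stops opened up (brighter).
Shutter speed: 0.4 → 0.3 → 1/4 → 1/5 → 1/6 → 1/8 → 1/10 → 1/13 → 1/15 → 1/20 — 3 stops faster (darker).
ISO: 5000 → 6400 → 8000 — 2/3 stop higher (brighter).
Net: +1 1/3 −3 +2/3 = −1 stop.

1 stop darker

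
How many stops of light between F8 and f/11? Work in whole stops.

1 stop

f/8 → f/11 — count the steps: 1 stop.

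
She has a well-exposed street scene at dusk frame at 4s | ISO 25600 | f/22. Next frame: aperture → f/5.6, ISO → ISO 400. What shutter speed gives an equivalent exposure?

15 s

Aperture: f/22 → f/16 → f/11 → f/8 → f/5.6 — 4 stops opened up (brighter).
ISO: 25600 → 12800 → 6400 → 3200 → 1600 → 800 → 400 — 6 stops dropped (darker).
Net change so far: 2 stops darker. Offset with the shutter speed: 4 → 8 → 15.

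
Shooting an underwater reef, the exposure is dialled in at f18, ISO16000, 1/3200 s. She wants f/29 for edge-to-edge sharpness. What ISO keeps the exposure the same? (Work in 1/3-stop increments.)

Aperture: f/18 → f/20 → f/22 → f/25 → f/29 — 1 1/3 stops narrower (darker).
Need 1 1/3 stops brighter from the ISO: 16000 → 20000 → 25600 → 32000 → 40000.

ISO 40000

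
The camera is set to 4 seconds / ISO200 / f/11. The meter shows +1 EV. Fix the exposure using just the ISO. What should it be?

Overexposed by 1 stop → need 1 stop darker.
ISO: 200 → 100.

ISO 100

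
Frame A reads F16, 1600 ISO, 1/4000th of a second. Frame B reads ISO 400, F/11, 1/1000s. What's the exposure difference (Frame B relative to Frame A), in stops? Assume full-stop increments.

Aperture: f/16 → f/11 — 1 stop wider (brighter).
Shutter speed: 1/4000 → 1/2000 → 1/1000 — 2 stops slower (brighter).
ISO: 1600 → 800 → 400 — 2 stops lower (darker).
Net: +1 +2 −2 = +1 stop.

1 stop brighter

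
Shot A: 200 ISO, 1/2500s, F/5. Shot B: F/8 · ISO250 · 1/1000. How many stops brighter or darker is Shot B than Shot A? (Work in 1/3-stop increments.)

Aperture: f/5 → f/5.6 → f/6.3 → f/7.1 → f/8 — 1 1/3 stops smaller aperture (darker).
Shutter speed: 1/2500 → 1/2000 → 1/1600 → 1/1250 → 1/1000 — 1 1/3 stops slower (brighter).
ISO: 200 → 250 — 1/3 stop raised (brighter).
Net: −1 1/3 +1 1/3 +1/3 = +1/3 stops.

1/3 stop brighter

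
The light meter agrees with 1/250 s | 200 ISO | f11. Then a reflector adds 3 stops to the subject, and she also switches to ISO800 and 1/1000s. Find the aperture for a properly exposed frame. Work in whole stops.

f/32

Scene light: 3 stops brighter.
ISO: 200 → 400 → 800 — 2 stops higher (brighter).
Shutter speed: 1/250 → 1/500 → 1/1000 — 2 stops shorter (darker).
Net so far: 3 stops brighter. Aperture: f/11 → f/16 → f/22 → f/32.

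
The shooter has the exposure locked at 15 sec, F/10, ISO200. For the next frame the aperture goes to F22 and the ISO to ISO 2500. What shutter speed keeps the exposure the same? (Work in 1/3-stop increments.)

6 s

Aperture: f/10 → f/11 → f/13 → f/14 → f/16 → f/18 → f/20 → f/22 — 2 1/3 stops narrower (darker).
ISO: 200 → 250 → 320 → 400 → 500 → 640 → 800 → 1000 → 1250 → 1600 → 2000 → 2500 — 3 2/3 stops raised (brighter).
Net change so far: 1 1/3 stops brighter. Offset with the shutter speed: 15 → 13 → 10 → 8 → 6.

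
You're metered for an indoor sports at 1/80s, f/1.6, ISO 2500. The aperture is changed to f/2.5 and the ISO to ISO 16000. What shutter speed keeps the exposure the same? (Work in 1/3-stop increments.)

Aperture: f/1.6 → f/1.8 → f/2 → f/2.2 → f/2.5 — 1 1/3 stops narrower (darker).
ISO: 2500 → 3200 → 4000 → 5000 → 6400 → 8000 → 10000 → 12800 → 16000 — 2 2/3 stops raised (brighter).
Net change so far: 1 1/3 stops brighter. Offset with the shutter speed: 1/80 → 1/100 → 1/125 → 1/160 → 1/200.

1/200s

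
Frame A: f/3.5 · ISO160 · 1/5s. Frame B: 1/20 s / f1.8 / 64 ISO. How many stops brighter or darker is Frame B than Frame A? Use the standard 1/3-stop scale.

Aperture: f/3.5 → f/3.2 → f/2.8 → f/2.5 → f/2.2 → f/2 → f/1.8 — 2 stops wider (brighter).
Shutter speed: 1/5 → 1/6 → 1/8 → 1/10 → 1/13 → 1/15 → 1/20 — 2 stops faster (darker).
ISO: 160 → 125 → 100 → 80 → 64 — 1 1/3 stops lower (darker).
Net: +2 −2 −1 1/3 = −1 1/3 stops.

1 1/3 stops darker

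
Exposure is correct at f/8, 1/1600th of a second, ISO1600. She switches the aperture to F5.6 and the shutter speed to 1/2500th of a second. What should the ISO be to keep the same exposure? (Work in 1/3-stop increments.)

ISO 1250

Aperture: f/8 → f/7.1 → f/6.3 → f/5.6 — 1 stop opened up (brighter).
Shutter speed: 1/1600 → 1/2000 → 1/2500 — 2/3 stop shorter (darker).
Net change so far: 1/3 stop brighter. Offset with the ISO: 1600 → 1250.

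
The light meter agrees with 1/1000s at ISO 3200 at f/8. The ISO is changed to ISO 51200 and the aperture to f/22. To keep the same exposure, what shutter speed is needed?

ISO: 3200 → 6400 → 12800 → 25600 → 51200 — 4 stops raised (brighter).
Aperture: f/8 → f/11 → f/16 → f/22 — 3 stops smaller aperture (darker).
Net change so far: 1 stop brighter. Offset with the shutter speed: 1/1000 → 1/2000.

1/2000s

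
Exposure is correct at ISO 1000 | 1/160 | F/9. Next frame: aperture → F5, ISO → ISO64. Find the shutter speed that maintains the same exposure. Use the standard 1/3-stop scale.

1/30s

Aperture: f/9 → f/8 → f/7.1 → f/6.3 → f/5.6 → f/5 — 1 2/3 stops opened up (brighter).
ISO: 1000 → 800 → 640 → 500 → 400 → 320 → 250 → 200 → 160 → 125 → 100 → 80 → 64 — 4 stops lower (darker).
Net change so far: 2 1/3 stops darker. Offset with the shutter speed: 1/160 → 1/125 → 1/100 → 1/80 → 1/60 → 1/50 → 1/40 → 1/30.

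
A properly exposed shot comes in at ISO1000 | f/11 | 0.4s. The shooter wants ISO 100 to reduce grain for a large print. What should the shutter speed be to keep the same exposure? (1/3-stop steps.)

ISO: 1000 → 800 → 640 → 500 → 400 → 320 → 250 → 200 → 160 → 125 → 100 — 3 1/3 stops lower (darker).
Need 3 1/3 stops brighter from the shutter speed: 0.4 → 0.5 → 0.6 → 0.8 → 1 → 1.3 → 1.6 → 2 → 2.5 → 3.2 → 4.

4 s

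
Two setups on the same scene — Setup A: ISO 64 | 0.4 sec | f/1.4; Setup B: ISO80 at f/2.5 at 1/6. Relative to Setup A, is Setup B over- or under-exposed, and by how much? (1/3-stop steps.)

Aperture: f/1.4 → f/1.6 → f/1.8 → f/2 → f/2.2 → f/2.5 — 1 2/3 stops stopped down (darker).
Shutter speed: 0.4 → 0.3 → 1/4 → 1/5 → 1/6 — 1 1/3 stops faster (darker).
ISO: 64 → 80 — 1/3 stop raised (brighter).
Net: −1 2/3 −1 1/3 +1/3 = −2 2/3 stops.

2 2/3 stops darker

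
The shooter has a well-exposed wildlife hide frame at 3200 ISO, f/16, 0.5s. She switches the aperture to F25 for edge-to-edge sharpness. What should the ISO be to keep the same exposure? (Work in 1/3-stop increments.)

ISO 8000

Aperture: f/16 → f/18 → f/20 → f/22 → f/25 — 1 1/3 stops narrower (darker).
Need 1 1/3 stops brighter from the ISO: 3200 → 4000 → 5000 → 6400 → 8000.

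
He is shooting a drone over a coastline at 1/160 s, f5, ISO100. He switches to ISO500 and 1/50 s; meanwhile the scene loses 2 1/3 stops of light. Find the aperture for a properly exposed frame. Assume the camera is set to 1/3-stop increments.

f/9

Scene light: 2 1/3 stops darker.
ISO: 100 → 125 → 160 → 200 → 250 → 320 → 400 → 500 — 2 1/3 stops higher (brighter).
Shutter speed: 1/160 → 1/125 → 1/100 → 1/80 → 1/60 → 1/50 — 1 2/3 stops slower (brighter).
Net so far: 1 2/3 stops brighter. Aperture: f/5 → f/5.6 → f/6.3 → f/7.1 → f/8 → f/9.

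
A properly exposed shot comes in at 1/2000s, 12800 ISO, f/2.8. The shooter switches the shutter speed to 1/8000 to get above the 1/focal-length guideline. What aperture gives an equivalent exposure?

f/1.4

Shutter speed: 1/2000 → 1/4000 → 1/8000 — 2 stops shorter (darker).
Need 2 stops brighter from the aperture: f/2.8 → f/2 → f/1.4.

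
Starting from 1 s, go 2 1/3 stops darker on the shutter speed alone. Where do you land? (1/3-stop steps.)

Shutter speed: 1 → 0.8 → 0.6 → 0.5 → 0.4 → 0.3 → 1/4 → 1/5 — 2 1/3 stops faster (darker).

1/5s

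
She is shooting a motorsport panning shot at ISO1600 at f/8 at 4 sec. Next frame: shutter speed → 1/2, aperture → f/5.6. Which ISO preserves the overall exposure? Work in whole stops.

Shutter speed: 4 → 2 → 1 → 1/2 — 3 stops shorter (darker).
Aperture: f/8 → f/5.6 — 1 stop opened up (brighter).
Net change so far: 2 stops darker. Offset with the ISO: 1600 → 3200 → 6400.

ISO 6400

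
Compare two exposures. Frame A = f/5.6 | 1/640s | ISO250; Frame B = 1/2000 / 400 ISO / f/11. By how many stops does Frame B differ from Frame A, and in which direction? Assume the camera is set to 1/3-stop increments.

Aperture: f/5.6 → f/6.3 → f/7.1 → f/8 → f/9 → f/10 → f/11 — 2 stops narrower (darker).
Shutter speed: 1/640 → 1/800 → 1/1000 → 1/1250 → 1/1600 → 1/2000 — 1 2/3 stops shorter (darker).
ISO: 250 → 320 → 400 — 2/3 stop higher (brighter).
Net: −2 −1 2/3 +2/3 = −3 stops.

3 stops darker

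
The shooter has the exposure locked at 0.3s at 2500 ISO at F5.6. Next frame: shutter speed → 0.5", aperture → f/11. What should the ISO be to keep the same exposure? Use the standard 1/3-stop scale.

ISO 6400

Shutter speed: 0.3 → 0.4 → 0.5 — 2/3 stop longer (brighter).
Aperture: f/5.6 → f/6.3 → f/7.1 → f/8 → f/9 → f/10 → f/11 — 2 stops stopped down (darker).
Net change so far: 1 1/3 stops darker. Offset with the ISO: 2500 → 3200 → 4000 → 5000 → 6400.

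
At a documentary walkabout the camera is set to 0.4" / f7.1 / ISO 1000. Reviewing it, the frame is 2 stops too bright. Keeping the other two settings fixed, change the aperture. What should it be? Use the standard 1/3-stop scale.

Overexposed by 2 stops → need 2 stops darker.
Aperture: f/7.1 → f/8 → f/9 → f/10 → f/11 → f/13 → f/14.

f/14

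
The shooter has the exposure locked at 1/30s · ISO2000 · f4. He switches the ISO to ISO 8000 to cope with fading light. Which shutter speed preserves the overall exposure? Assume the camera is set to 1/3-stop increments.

ISO: 2000 → 2500 → 3200 → 4000 → 5000 → 6400 → 8000 — 2 stops higher (brighter).
Need 2 stops darker from the shutter speed: 1/30 → 1/40 → 1/50 → 1/60 → 1/80 → 1/100 → 1/125.

1/125s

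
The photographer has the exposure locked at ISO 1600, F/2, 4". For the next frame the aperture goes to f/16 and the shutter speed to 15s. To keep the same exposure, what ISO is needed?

Aperture: f/2 → f/2.8 → f/4 → f/5.6 → f/8 → f/11 → f/16 — 6 stops smaller aperture (darker).
Shutter speed: 4 → 8 → 15 — 2 stops longer (brighter).
Net change so far: 4 stops darker. Offset with the ISO: 1600 → 3200 → 6400 → 12800 → 25600.

ISO 25600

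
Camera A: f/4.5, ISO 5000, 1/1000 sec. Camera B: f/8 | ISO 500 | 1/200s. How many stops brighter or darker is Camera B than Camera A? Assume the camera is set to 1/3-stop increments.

Aperture: f/4.5 → f/5 → f/5.6 → f/6.3 → f/7.1 → f/8 — 1 2/3 stops stopped down (darker).
Shutter speed: 1/1000 → 1/800 → 1/640 → 1/500 → 1/400 → 1/320 → 1/250 → 1/200 — 2 1/3 stops slower (brighter).
ISO: 5000 → 4000 → 3200 → 2500 → 2000 → 1600 → 1250 → 1000 → 800 → 640 → 500 — 3 1/3 stops dropped (darker).
Net: −1 2/3 +2 1/3 −3 1/3 = −2 2/3 stops.

2 2/3 stops darker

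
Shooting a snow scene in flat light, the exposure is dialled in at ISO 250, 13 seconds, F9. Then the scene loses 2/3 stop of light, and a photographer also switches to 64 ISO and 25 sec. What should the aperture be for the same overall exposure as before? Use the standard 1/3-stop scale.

Scene light: 2/3 stop darker.
ISO: 250 → 200 → 160 → 125 → 100 → 80 → 64 — 2 stops dropped (darker).
Shutter speed: 13 → 15 → 20 → 25 — 1 stop longer (brighter).
Net so far: 1 2/3 stops darker. Aperture: f/9 → f/8 → f/7.1 → f/6.3 → f/5.6 → f/5.

f/5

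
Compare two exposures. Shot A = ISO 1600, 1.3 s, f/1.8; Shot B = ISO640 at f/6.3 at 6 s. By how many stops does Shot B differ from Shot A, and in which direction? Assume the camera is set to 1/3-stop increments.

2 2/3 stops darker

Aperture: f/1.8 → f/2 → f/2.2 → f/2.5 → f/2.8 → f/3.2 → f/3.5 → f/4 → f/4.5 → f/5 → f/5.6 → f/6.3 — 3 2/3 stops narrower (darker).
Shutter speed: 1.3 → 1.6 → 2 → 2.5 → 3.2 → 4 → 5 → 6 — 2 1/3 stops longer (brighter).
ISO: 1600 → 1250 → 1000 → 800 → 640 — 1 1/3 stops dropped (darker).
Net: −3 2/3 +2 1/3 −1 1/3 = −2 2/3 stops.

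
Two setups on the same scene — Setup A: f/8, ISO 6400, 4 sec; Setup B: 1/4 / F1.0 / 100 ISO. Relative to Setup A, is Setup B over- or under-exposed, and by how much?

4 stops darker

Aperture: f/8 → f/5.6 → f/4 → f/2.8 → f/2 → f/1.4 → f/1.0 — 6 stops wider (brighter).
Shutter speed: 4 → 2 → 1 → 1/2 → 1/4 — 4 stops faster (darker).
ISO: 6400 → 3200 → 1600 → 800 → 400 → 200 → 100 — 6 stops dropped (darker).
Net: +6 −4 −6 = −4 stops.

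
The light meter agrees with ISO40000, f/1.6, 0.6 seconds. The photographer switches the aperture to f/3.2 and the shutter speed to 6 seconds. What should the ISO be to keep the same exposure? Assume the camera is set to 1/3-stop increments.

Aperture: f/1.6 → f/1.8 → f/2 → f/2.2 → f/2.5 → f/2.8 → f/3.2 — 2 stops narrower (darker).
Shutter speed: 0.6 → 0.8 → 1 → 1.3 → 1.6 → 2 → 2.5 → 3.2 → 4 → 5 → 6 — 3 1/3 stops longer (brighter).
Net change so far: 1 1/3 stops brighter. Offset with the ISO: 40000 → 32000 → 25600 → 20000 → 16000.

ISO 16000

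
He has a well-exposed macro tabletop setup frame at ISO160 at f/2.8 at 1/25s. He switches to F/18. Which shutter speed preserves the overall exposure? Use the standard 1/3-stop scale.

1.6 s

Aperture: f/2.8 → f/3.2 → f/3.5 → f/4 → f/4.5 → f/5 → f/5.6 → f/6.3 → f/7.1 → f/8 → f/9 → f/10 → f/11 → f/13 → f/14 → f/16 → f/18 — 5 1/3 stops narrower (darker).
Need 5 1/3 stops brighter from the shutter speed: 1/25 → 1/20 → 1/15 → 1/13 → 1/10 → 1/8 → 1/6 → 1/5 → 1/4 → 0.3 → 0.4 → 0.5 → 0.6 → 0.8 → 1 → 1.3 → 1.6.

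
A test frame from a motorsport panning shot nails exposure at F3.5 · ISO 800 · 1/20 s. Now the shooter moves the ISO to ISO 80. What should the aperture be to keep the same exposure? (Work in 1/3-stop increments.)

f/1.1

ISO: 800 → 640 → 500 → 400 → 320 → 250 → 200 → 160 → 125 → 100 → 80 — 3 1/3 stops dropped (darker).
Need 3 1/3 stops brighter from the aperture: f/3.5 → f/3.2 → f/2.8 → f/2.5 → f/2.2 → f/2 → f/1.8 → f/1.6 → f/1.4 → f/1.2 → f/1.1.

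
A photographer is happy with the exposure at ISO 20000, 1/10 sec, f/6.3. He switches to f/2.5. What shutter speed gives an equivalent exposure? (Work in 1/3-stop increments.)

1/60s

Aperture: f/6.3 → f/5.6 → f/5 → f/4.5 → f/4 → f/3.5 → f/3.2 → f/2.8 → f/2.5 — 2 2/3 stops wider (brighter).
Need 2 2/3 stops darker from the shutter speed: 1/10 → 1/13 → 1/15 → 1/20 → 1/25 → 1/30 → 1/40 → 1/50 → 1/60.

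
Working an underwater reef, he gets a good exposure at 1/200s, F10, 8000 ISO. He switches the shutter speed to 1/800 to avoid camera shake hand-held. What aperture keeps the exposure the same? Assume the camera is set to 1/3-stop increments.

f/5

Shutter speed: 1/200 → 1/250 → 1/320 → 1/400 → 1/500 → 1/640 → 1/800 — 2 stops shorter (darker).
Need 2 stops brighter from the aperture: f/10 → f/9 → f/8 → f/7.1 → f/6.3 → f/5.6 → f/5.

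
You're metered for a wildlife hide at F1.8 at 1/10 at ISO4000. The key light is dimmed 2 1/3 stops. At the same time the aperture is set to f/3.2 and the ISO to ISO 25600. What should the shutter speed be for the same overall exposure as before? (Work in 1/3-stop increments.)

1/4s

Scene light: 2 1/3 stops darker.
Aperture: f/1.8 → f/2 → f/2.2 → f/2.5 → f/2.8 → f/3.2 — 1 2/3 stops stopped down (darker).
ISO: 4000 → 5000 → 6400 → 8000 → 10000 → 12800 → 16000 → 20000 → 25600 — 2 2/3 stops higher (brighter).
Net so far: 1 1/3 stops darker. Shutter speed: 1/10 → 1/8 → 1/6 → 1/5 → 1/4.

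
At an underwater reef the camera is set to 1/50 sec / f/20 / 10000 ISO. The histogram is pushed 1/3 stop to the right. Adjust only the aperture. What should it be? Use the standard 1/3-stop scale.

Overexposed by 1/3 stop → need 1/3 stop darker.
Aperture: f/20 → f/22.

f/22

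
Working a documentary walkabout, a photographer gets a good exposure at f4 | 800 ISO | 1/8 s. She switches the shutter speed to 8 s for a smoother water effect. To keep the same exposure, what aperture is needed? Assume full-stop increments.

f/32

Shutter speed: 1/8 → 1/4 → 1/2 → 1 → 2 → 4 → 8 — 6 stops longer (brighter).
Need 6 stops darker from the aperture: f/4 → f/5.6 → f/8 → f/11 → f/16 → f/22 → f/32.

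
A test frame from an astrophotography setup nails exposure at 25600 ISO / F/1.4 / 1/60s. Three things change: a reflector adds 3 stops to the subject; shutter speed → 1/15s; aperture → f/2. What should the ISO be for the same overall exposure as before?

Scene light: 3 stops brighter.
Shutter speed: 1/60 → 1/30 → 1/15 — 2 stops slower (brighter).
Aperture: f/1.4 → f/2 — 1 stop stopped down (darker).
Net so far: 4 stops brighter. ISO: 25600 → 12800 → 6400 → 3200 → 1600.

ISO 1600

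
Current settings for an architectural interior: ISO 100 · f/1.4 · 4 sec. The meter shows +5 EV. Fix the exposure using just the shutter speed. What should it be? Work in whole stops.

1/8s

Overexposed by 5 stops → need 5 stops darker.
Shutter speed: 4 → 2 → 1 → 1/2 → 1/4 → 1/8.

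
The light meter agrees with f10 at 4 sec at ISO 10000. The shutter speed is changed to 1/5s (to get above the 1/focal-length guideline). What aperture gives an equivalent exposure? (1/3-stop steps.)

f/2.2

Shutter speed: 4 → 3.2 → 2.5 → 2 → 1.6 → 1.3 → 1 → 0.8 → 0.6 → 0.5 → 0.4 → 0.3 → 1/4 → 1/5 — 4 1/3 stops shorter (darker).
Need 4 1/3 stops brighter from the aperture: f/10 → f/9 → f/8 → f/7.1 → f/6.3 → f/5.6 → f/5 → f/4.5 → f/4 → f/3.5 → f/3.2 → f/2.8 → f/2.5 → f/2.2.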